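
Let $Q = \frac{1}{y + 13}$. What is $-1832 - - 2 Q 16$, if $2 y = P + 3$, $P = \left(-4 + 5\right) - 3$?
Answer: $- \frac{49400}{27} \approx -1829.6$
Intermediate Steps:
$P = -2$ ($P = 1 - 3 = -2$)
$y = \frac{1}{2}$ ($y = \frac{-2 + 3}{2} = \frac{1}{2} \cdot 1 = \frac{1}{2} \approx 0.5$)
$Q = \frac{2}{27}$ ($Q = \frac{1}{\frac{1}{2} + 13} = \frac{1}{\frac{27}{2}} = \frac{2}{27} \approx 0.074074$)
$-1832 - - 2 Q 16 = -1832 - \left(-2\right) \frac{2}{27} \cdot 16 = -1832 - \left(- \frac{4}{27}\right) 16 = -1832 - - \frac{64}{27} = -1832 + \frac{64}{27} = - \frac{49400}{27}$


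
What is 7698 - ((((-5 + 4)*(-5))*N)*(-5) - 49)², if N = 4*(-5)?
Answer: -195703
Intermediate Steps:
N = -20
7698 - ((((-5 + 4)*(-5))*N)*(-5) - 49)² = 7698 - ((((-5 + 4)*(-5))*(-20))*(-5) - 49)² = 7698 - ((-1*(-5)*(-20))*(-5) - 49)² = 7698 - ((5*(-20))*(-5) - 49)² = 7698 - (-100*(-5) - 49)² = 7698 - (500 - 49)² = 7698 - 1*451² = 7698 - 1*203401 = 7698 - 203401 = -195703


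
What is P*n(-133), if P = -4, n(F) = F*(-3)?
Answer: -1596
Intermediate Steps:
n(F) = -3*F
P*n(-133) = -(-12)*(-133) = -4*399 = -1596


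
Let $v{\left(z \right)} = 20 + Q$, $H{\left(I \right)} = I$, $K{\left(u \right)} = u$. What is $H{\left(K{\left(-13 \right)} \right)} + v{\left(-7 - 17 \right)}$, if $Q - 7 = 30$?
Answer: $44$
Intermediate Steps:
$Q = 37$ ($Q = 7 + 30 = 37$)
$v{\left(z \right)} = 57$ ($v{\left(z \right)} = 20 + 37 = 57$)
$H{\left(K{\left(-13 \right)} \right)} + v{\left(-7 - 17 \right)} = -13 + 57 = 44$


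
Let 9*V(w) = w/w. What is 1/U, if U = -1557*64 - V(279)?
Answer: -9/896833 ≈ -1.0035e-5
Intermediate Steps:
V(w) = ⅑ (V(w) = (w/w)/9 = (⅑)*1 = ⅑)
U = -896833/9 (U = -1557*64 - 1*⅑ = -99648 - ⅑ = -896833/9 ≈ -99648.)
1/U = 1/(-896833/9) = -9/896833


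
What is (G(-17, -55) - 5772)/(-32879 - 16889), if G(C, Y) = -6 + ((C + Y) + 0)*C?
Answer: 2277/24884 ≈ 0.091505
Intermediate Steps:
G(C, Y) = -6 + C*(C + Y) (G(C, Y) = -6 + (C + Y)*C = -6 + C*(C + Y))
(G(-17, -55) - 5772)/(-32879 - 16889) = ((-6 + (-17)**2 - 17*(-55)) - 5772)/(-32879 - 16889) = ((-6 + 289 + 935) - 5772)/(-49768) = (1218 - 5772)*(-1/49768) = -4554*(-1/49768) = 2277/24884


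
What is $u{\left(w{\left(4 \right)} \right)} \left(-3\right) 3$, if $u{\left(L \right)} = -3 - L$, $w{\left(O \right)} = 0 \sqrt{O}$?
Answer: $27$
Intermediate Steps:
$w{\left(O \right)} = 0$
$u{\left(w{\left(4 \right)} \right)} \left(-3\right) 3 = \left(-3 - 0\right) \left(-3\right) 3 = \left(-3 + 0\right) \left(-3\right) 3 = \left(-3\right) \left(-3\right) 3 = 9 \cdot 3 = 27$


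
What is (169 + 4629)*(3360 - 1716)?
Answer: 7887912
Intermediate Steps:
(169 + 4629)*(3360 - 1716) = 4798*1644 = 7887912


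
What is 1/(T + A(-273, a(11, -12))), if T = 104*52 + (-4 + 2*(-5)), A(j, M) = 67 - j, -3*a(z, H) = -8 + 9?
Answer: 1/5734 ≈ 0.00017440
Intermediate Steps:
a(z, H) = -⅓ (a(z, H) = -(-8 + 9)/3 = -⅓*1 = -⅓)
T = 5394 (T = 5408 + (-4 - 10) = 5408 - 14 = 5394)
1/(T + A(-273, a(11, -12))) = 1/(5394 + (67 - 1*(-273))) = 1/(5394 + (67 + 273)) = 1/(5394 + 340) = 1/5734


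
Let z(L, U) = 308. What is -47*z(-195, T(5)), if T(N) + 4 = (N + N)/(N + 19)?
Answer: -14476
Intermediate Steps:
T(N) = -4 + 2*N/(19 + N) (T(N) = -4 + (N + N)/(N + 19) = -4 + (2*N)/(19 + N) = -4 + 2*N/(19 + N))
-47*z(-195, T(5)) = -47*308 = -14476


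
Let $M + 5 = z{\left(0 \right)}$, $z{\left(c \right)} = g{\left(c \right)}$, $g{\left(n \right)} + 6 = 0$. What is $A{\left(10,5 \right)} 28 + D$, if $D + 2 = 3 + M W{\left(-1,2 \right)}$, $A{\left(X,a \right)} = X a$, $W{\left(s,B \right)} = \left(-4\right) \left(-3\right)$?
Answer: $1269$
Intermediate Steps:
$g{\left(n \right)} = -6$ ($g{\left(n \right)} = -6 + 0 = -6$)
$W{\left(s,B \right)} = 12$
$z{\left(c \right)} = -6$
$M = -11$ ($M = -5 - 6 = -11$)
$D = -131$ ($D = -2 + \left(3 - 132\right) = -2 - 129 = -131$)
$A{\left(10,5 \right)} 28 + D = 10 \cdot 5 \cdot 28 - 131 = 50 \cdot 28 - 131 = 1400 - 131 = 1269$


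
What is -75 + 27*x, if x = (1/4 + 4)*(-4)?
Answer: -534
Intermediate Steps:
x = -17 (x = (1*(¼) + 4)*(-4) = (¼ + 4)*(-4) = (17/4)*(-4) = -17)
-75 + 27*x = -75 + 27*(-17) = -75 - 459 = -534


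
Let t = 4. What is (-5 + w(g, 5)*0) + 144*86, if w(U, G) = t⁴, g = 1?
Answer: 12379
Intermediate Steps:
w(U, G) = 256 (w(U, G) = 4⁴ = 256)
(-5 + w(g, 5)*0) + 144*86 = (-5 + 256*0) + 144*86 = (-5 + 0) + 12384 = -5 + 12384 = 12379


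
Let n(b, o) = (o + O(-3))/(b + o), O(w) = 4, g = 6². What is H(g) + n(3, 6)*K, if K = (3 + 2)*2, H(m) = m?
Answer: 424/9 ≈ 47.111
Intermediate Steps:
g = 36
n(b, o) = (4 + o)/(b + o) (n(b, o) = (o + 4)/(b + o) = (4 + o)/(b + o))
K = 10 (K = 5*2 = 10)
H(g) + n(3, 6)*K = 36 + ((4 + 6)/(3 + 6))*10 = 36 + (10/9)*10 = 36 + 100/9 = 424/9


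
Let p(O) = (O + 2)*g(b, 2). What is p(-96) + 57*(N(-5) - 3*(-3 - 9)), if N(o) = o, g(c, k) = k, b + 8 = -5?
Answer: 1579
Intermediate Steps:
b = -13 (b = -8 - 5 = -13)
p(O) = 4 + 2*O (p(O) = (O + 2)*2 = (2 + O)*2 = 4 + 2*O)
p(-96) + 57*(N(-5) - 3*(-3 - 9)) = (4 + 2*(-96)) + 57*(-5 - 3*(-3 - 9)) = (4 - 192) + 57*(-5 - 3*(-12)) = -188 + 57*(-5 + 36) = -188 + 57*31 = -188 + 1767 = 1579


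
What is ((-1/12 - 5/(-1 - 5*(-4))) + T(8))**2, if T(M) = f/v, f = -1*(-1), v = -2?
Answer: 37249/51984 ≈ 0.71655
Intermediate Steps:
f = 1
T(M) = -1/2 (T(M) = 1/(-2) = 1*(-1/2) = -1/2)
((-1/12 - 5/(-1 - 5*(-4))) + T(8))**2 = ((-1/12 - 5/(-1 - 5*(-4))) - 1/2)**2 = ((-1*1/12 - 5/(-1 + 20)) - 1/2)**2 = ((-1/12 - 5/19) - 1/2)**2 = (-79/228 - 1/2)**2 = (-193/228)**2 = 37249/51984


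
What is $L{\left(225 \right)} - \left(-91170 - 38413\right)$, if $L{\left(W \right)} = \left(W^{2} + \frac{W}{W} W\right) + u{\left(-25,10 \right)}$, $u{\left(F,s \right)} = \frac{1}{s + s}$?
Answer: $\frac{3608661}{20} \approx 1.8043 \cdot 10^{5}$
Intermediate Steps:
$u{\left(F,s \right)} = \frac{1}{2 s}$
$L{\left(W \right)} = \frac{1}{20} + W + W^{2}$ ($L{\left(W \right)} = \left(W^{2} + \frac{W}{W} W\right) + \frac{1}{2 \cdot 10} = \left(W^{2} + 1 W\right) + \frac{1}{2} \cdot \frac{1}{10} = \left(W^{2} + W\right) + \frac{1}{20} = \left(W + W^{2}\right) + \frac{1}{20} = \frac{1}{20} + W + W^{2}$)
$L{\left(225 \right)} - \left(-91170 - 38413\right) = \left(\frac{1}{20} + 225 + 225^{2}\right) - \left(-91170 - 38413\right) = \left(\frac{1}{20} + 225 + 50625\right) - \left(-91170 - 38413\right) = \frac{1017001}{20} - -129583 = \frac{1017001}{20} + 129583 = \frac{3608661}{20}$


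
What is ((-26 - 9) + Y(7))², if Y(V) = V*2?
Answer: 441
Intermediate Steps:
Y(V) = 2*V
((-26 - 9) + Y(7))² = ((-26 - 9) + 2*7)² = (-35 + 14)² = (-21)² = 441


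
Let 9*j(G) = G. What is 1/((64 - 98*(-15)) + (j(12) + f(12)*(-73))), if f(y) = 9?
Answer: 3/2635 ≈ 0.0011385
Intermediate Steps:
j(G) = G/9
1/((64 - 98*(-15)) + (j(12) + f(12)*(-73))) = 1/((64 - 98*(-15)) + ((⅑)*12 + 9*(-73))) = 1/((64 + 1470) + (4/3 - 657)) = 1/(1534 - 1967/3) = 1/(2635/3) = 3/2635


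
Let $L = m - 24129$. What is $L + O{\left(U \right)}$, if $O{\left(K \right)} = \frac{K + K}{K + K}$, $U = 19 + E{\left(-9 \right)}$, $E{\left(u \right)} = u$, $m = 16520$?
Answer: $-7608$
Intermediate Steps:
$U = 10$ ($U = 19 - 9 = 10$)
$O{\left(K \right)} = 1$ ($O{\left(K \right)} = \frac{2 K}{2 K} = 2 K \frac{1}{2 K} = 1$)
$L = -7609$ ($L = 16520 - 24129 = -7609$)
$L + O{\left(U \right)} = -7609 + 1 = -7608$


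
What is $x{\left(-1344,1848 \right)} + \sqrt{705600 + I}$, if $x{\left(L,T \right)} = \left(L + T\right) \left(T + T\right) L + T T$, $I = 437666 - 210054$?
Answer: $-2500166592 + 2 \sqrt{233303} \approx -2.5002 \cdot 10^{9}$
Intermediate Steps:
$I = 227612$
$x{\left(L,T \right)} = T^{2} + 2 L T \left(L + T\right)$ ($x{\left(L,T \right)} = \left(L + T\right) 2 T L + T^{2} = 2 T \left(L + T\right) L + T^{2} = 2 L T \left(L + T\right) + T^{2} = T^{2} + 2 L T \left(L + T\right)$)
$x{\left(-1344,1848 \right)} + \sqrt{705600 + I} = 1848 \left(1848 + 2 \left(-1344\right)^{2} + 2 \left(-1344\right) 1848\right) + \sqrt{705600 + 227612} = 1848 \left(1848 + 2 \cdot 1806336 - 4967424\right) + \sqrt{933212} = 1848 \left(1848 + 3612672 - 4967424\right) + 2 \sqrt{233303} = 1848 \left(-1352904\right) + 2 \sqrt{233303} = -2500166592 + 2 \sqrt{233303}$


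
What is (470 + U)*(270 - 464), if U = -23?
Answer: -86718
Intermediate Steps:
(470 + U)*(270 - 464) = (470 - 23)*(270 - 464) = 447*(-194) = -86718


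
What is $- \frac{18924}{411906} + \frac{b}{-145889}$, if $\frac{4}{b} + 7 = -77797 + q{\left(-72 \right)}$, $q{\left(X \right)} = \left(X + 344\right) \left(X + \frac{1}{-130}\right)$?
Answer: $- \frac{728202853700319}{15850302604858271} \approx -0.045943$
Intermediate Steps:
$q{\left(X \right)} = \left(344 + X\right) \left(- \frac{1}{130} + X\right)$ ($q{\left(X \right)} = \left(344 + X\right) \left(X - \frac{1}{130}\right) = \left(344 + X\right) \left(- \frac{1}{130} + X\right)$)
$b = - \frac{65}{1582589}$ ($b = \frac{4}{-7 + \left(-77797 + \left(- \frac{172}{65} + \left(-72\right)^{2} + \frac{44719}{130} \left(-72\right)\right)\right)} = \frac{4}{-7 - \frac{6329901}{65}} = \frac{4}{- \frac{6330356}{65}} = 4 \left(- \frac{65}{6330356}\right) = - \frac{65}{1582589} \approx -4.1072 \cdot 10^{-5}$)
$- \frac{18924}{411906} + \frac{b}{-145889} = - \frac{18924}{411906} - \frac{65}{1582589 \left(-145889\right)} = \left(-18924\right) \frac{1}{411906} - - \frac{65}{230882326621} = - \frac{3154}{68651} + \frac{65}{230882326621} = - \frac{728202853700319}{15850302604858271}$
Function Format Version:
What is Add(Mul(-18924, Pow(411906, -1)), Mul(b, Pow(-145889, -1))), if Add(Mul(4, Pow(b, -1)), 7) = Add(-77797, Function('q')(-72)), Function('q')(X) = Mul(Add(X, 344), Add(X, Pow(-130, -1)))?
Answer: Rational(-728202853700319, 15850302604858271) ≈ -0.045943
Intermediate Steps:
Function('q')(X) = Mul(Add(344, X), Add(Rational(-1, 130), X)) (Function('q')(X) = Mul(Add(344, X), Add(X, Rational(-1, 130))) = Mul(Add(344, X), Add(Rational(-1, 130), X)))
b = Rational(-65, 1582589) (b = Mul(4, Pow(Add(-7, Add(-77797, Add(Rational(-172, 65), Pow(-72, 2), Mul(Rational(44719, 130), -72)))), -1)) = Mul(4, Pow(Add(-7, Add(-77797, Add(Rational(-172, 65), 5184, Rational(-1609884, 65)))), -1)) = Mul(4, Pow(Add(-7, Add(-77797, Rational(-1273096, 65))), -1)) = Mul(4, Pow(Add(-7, Rational(-6329901, 65)), -1)) = Mul(4, Pow(Rational(-6330356, 65), -1)) = Mul(4, Rational(-65, 6330356)) = Rational(-65, 1582589) ≈ -4.1072e-5)
Add(Mul(-18924, Pow(411906, -1)), Mul(b, Pow(-145889, -1))) = Add(Mul(-18924, Pow(411906, -1)), Mul(Rational(-65, 1582589), Pow(-145889, -1))) = Add(Mul(-18924, Rational(1, 411906)), Mul(Rational(-65, 1582589), Rational(-1, 145889))) = Add(Rational(-3154, 68651), Rational(65, 230882326621)) = Rational(-728202853700319, 15850302604858271)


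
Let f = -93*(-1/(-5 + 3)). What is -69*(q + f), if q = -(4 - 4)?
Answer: 6417/2 ≈ 3208.5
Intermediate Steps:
f = -93/2 (f = -93/((-1*(-2))) = -93/2 ≈ -46.500)
q = 0 (q = -1*0 = 0)
-69*(q + f) = -69*(0 - 93/2) = -69*(-93/2) = 6417/2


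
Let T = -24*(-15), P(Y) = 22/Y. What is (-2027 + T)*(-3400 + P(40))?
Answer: 113337663/20 ≈ 5.6669e+6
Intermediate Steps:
T = 360
(-2027 + T)*(-3400 + P(40)) = (-2027 + 360)*(-3400 + 22/40) = -1667*(-3400 + 22*(1/40)) = -1667*(-3400 + 11/20) = -1667*(-67989/20) = 113337663/20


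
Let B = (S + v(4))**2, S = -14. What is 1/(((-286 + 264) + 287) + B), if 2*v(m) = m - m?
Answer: 1/461 ≈ 0.0021692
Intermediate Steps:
v(m) = 0 (v(m) = (m - m)/2 = (1/2)*0 = 0)
B = 196 (B = (-14 + 0)**2 = (-14)**2 = 196)
1/(((-286 + 264) + 287) + B) = 1/(((-286 + 264) + 287) + 196) = 1/((-22 + 287) + 196) = 1/(265 + 196) = 1/461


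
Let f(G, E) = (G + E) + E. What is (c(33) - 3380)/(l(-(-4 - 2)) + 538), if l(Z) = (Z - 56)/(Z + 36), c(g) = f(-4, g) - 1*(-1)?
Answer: -69657/11273 ≈ -6.1791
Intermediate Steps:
f(G, E) = G + 2*E (f(G, E) = (E + G) + E = G + 2*E)
c(g) = -3 + 2*g (c(g) = (-4 + 2*g) - 1*(-1) = (-4 + 2*g) + 1 = -3 + 2*g)
l(Z) = (-56 + Z)/(36 + Z)
(c(33) - 3380)/(l(-(-4 - 2)) + 538) = ((-3 + 2*33) - 3380)/((-56 - (-4 - 2))/(36 - (-4 - 2)) + 538) = ((-3 + 66) - 3380)/((-56 - 1*(-6))/(36 - 1*(-6)) + 538) = (63 - 3380)/((-56 + 6)/(36 + 6) + 538) = -3317/(-50/42 + 538) = -3317/((1/42)*(-50) + 538) = -3317/(-25/21 + 538) = -3317/11273/21 = -3317*21/11273 = -69657/11273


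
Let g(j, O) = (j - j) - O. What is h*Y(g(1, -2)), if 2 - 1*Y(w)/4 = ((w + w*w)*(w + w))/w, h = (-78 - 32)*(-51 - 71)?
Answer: -536800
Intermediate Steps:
g(j, O) = -O (g(j, O) = 0 - O = -O)
h = 13420 (h = -110*(-122) = 13420)
Y(w) = 8 - 8*w - 8*w² (Y(w) = 8 - 4*(w + w*w)*(w + w)/w = 8 - 4*(w + w²)*(2*w)/w = 8 - 4*2*w*(w + w²)/w = 8 - 4*(2*w + 2*w²) = 8 + (-8*w - 8*w²) = 8 - 8*w - 8*w²)
h*Y(g(1, -2)) = 13420*(8 - (-8)*(-2) - 8*(-1*(-2))²) = 13420*(8 - 8*2 - 8*2²) = 13420*(8 - 16 - 8*4) = 13420*(8 - 16 - 32) = 13420*(-40) = -536800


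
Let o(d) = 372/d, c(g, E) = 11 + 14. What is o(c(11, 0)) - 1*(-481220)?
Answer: 12030872/25 ≈ 4.8124e+5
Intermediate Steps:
c(g, E) = 25
o(c(11, 0)) - 1*(-481220) = 372/25 - 1*(-481220) = 372*(1/25) + 481220 = 372/25 + 481220 = 12030872/25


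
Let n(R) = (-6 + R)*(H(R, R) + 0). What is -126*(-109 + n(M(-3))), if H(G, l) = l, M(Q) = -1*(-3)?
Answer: 14868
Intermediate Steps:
M(Q) = 3
n(R) = R*(-6 + R) (n(R) = (-6 + R)*(R + 0) = (-6 + R)*R = R*(-6 + R))
-126*(-109 + n(M(-3))) = -126*(-109 + 3*(-6 + 3)) = -126*(-109 + 3*(-3)) = -126*(-109 - 9) = -126*(-118) = 14868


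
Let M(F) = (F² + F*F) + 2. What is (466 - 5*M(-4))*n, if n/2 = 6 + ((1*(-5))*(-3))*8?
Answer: 74592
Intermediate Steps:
M(F) = 2 + 2*F² (M(F) = (F² + F²) + 2 = 2*F² + 2 = 2 + 2*F²)
n = 252 (n = 2*(6 + ((1*(-5))*(-3))*8) = 2*(6 - 5*(-3)*8) = 2*(6 + 15*8) = 2*(6 + 120) = 2*126 = 252)
(466 - 5*M(-4))*n = (466 - 5*(2 + 2*(-4)²))*252 = (466 - 5*(2 + 2*16))*252 = (466 - 5*(2 + 32))*252 = (466 - 5*34)*252 = (466 - 170)*252 = 296*252 = 74592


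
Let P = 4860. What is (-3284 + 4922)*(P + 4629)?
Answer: 15542982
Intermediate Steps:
(-3284 + 4922)*(P + 4629) = (-3284 + 4922)*(4860 + 4629) = 1638*9489 = 15542982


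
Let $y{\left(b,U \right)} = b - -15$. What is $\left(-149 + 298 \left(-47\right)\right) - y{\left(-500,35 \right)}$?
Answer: $-13670$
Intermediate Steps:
$y{\left(b,U \right)} = 15 + b$ ($y{\left(b,U \right)} = b + 15 = 15 + b$)
$\left(-149 + 298 \left(-47\right)\right) - y{\left(-500,35 \right)} = \left(-149 + 298 \left(-47\right)\right) - \left(15 - 500\right) = \left(-149 - 14006\right) - -485 = -14155 + 485 = -13670$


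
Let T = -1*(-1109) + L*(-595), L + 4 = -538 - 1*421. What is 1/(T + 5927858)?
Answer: 1/6501952 ≈ 1.5380e-7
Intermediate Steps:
L = -963 (L = -4 + (-538 - 1*421) = -4 + (-538 - 421) = -4 - 959 = -963)
T = 574094 (T = -1*(-1109) - 963*(-595) = 1109 + 572985 = 574094)
1/(T + 5927858) = 1/(574094 + 5927858) = 1/6501952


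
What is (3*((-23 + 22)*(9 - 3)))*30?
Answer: -540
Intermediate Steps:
(3*((-23 + 22)*(9 - 3)))*30 = (3*(-1*6))*30 = (3*(-6))*30 = -18*30 = -540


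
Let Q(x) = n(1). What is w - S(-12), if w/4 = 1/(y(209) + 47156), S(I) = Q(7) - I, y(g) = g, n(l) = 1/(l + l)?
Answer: -1184117/94730 ≈ -12.500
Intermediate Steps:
n(l) = 1/(2*l)
Q(x) = 1/2 (Q(x) = (1/2)/1 = (1/2)*1 = 1/2)
S(I) = 1/2 - I
w = 4/47365 (w = 4/(209 + 47156) = 4/47365 ≈ 8.4451e-5)
w - S(-12) = 4/47365 - (1/2 - 1*(-12)) = 4/47365 - (1/2 + 12) = 4/47365 - 1*25/2 = 4/47365 - 25/2 = -1184117/94730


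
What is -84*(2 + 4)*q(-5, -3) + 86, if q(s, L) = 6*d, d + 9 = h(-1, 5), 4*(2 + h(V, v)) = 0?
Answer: 33350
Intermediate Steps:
h(V, v) = -2 (h(V, v) = -2 + (¼)*0 = -2 + 0 = -2)
d = -11 (d = -9 - 2 = -11)
q(s, L) = -66 (q(s, L) = 6*(-11) = -66)
-84*(2 + 4)*q(-5, -3) + 86 = -84*(2 + 4)*(-66) + 86 = -504*(-66) + 86 = -84*(-396) + 86 = 33264 + 86 = 33350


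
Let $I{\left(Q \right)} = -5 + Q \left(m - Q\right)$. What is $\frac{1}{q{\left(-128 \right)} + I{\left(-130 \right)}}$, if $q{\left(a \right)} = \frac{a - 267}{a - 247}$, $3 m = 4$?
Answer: $- \frac{25}{426932} \approx -5.8557 \cdot 10^{-5}$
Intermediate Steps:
$m = \frac{4}{3}$ ($m = \frac{1}{3} \cdot 4 = \frac{4}{3} \approx 1.3333$)
$q{\left(a \right)} = \frac{-267 + a}{-247 + a}$
$I{\left(Q \right)} = -5 + Q \left(\frac{4}{3} - Q\right)$
$\frac{1}{q{\left(-128 \right)} + I{\left(-130 \right)}} = \frac{1}{\frac{-267 - 128}{-247 - 128} - \frac{51235}{3}} = \frac{1}{\frac{1}{-375} \left(-395\right) - \frac{51235}{3}} = \frac{1}{\left(- \frac{1}{375}\right) \left(-395\right) - \frac{51235}{3}} = \frac{1}{\frac{79}{75} - \frac{51235}{3}} = \frac{1}{- \frac{426932}{25}} = - \frac{25}{426932}$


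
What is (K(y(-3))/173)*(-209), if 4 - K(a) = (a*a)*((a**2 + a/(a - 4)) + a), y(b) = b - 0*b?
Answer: 78793/1211 ≈ 65.064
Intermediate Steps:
y(b) = b (y(b) = b - 1*0 = b + 0 = b)
K(a) = 4 - a**2*(a + a**2 + a/(-4 + a)) (K(a) = 4 - a*a*((a**2 + a/(a - 4)) + a) = 4 - a**2*((a**2 + a/(-4 + a)) + a) = 4 - a**2*(a + a**2 + a/(-4 + a)))
(K(y(-3))/173)*(-209) = (((-16 - 1*(-3)**5 + 3*(-3)**3 + 3*(-3)**4 + 4*(-3))/(-4 - 3))/173)*(-209) = (((-16 - 1*(-243) + 3*(-27) + 3*81 - 12)/(-7))*(1/173))*(-209) = (-(-16 + 243 - 81 + 243 - 12)/7*(1/173))*(-209) = (-1/7*377*(1/173))*(-209) = -377/7*1/173*(-209) = -377/1211*(-209) = 78793/1211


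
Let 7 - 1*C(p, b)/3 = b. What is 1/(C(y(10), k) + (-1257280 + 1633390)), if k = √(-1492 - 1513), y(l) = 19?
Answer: 125377/47158185402 + I*√3005/47158185402 ≈ 2.6586e-6 + 1.1624e-9*I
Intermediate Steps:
k = I*√3005 (k = √(-3005) = I*√3005 ≈ 54.818*I)
C(p, b) = 21 - 3*b
1/(C(y(10), k) + (-1257280 + 1633390)) = 1/((21 - 3*I*√3005) + (-1257280 + 1633390)) = 1/((21 - 3*I*√3005) + 376110) = 1/(376131 - 3*I*√3005)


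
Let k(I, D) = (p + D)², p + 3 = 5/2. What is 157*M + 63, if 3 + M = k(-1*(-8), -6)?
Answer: 24901/4 ≈ 6225.3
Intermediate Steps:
p = -½ (p = -3 + 5/2 = -½ ≈ -0.50000)
k(I, D) = (-½ + D)²
M = 157/4 (M = -3 + (-1 + 2*(-6))²/4 = -3 + (-1 - 12)²/4 = -3 + (¼)*(-13)² = -3 + (¼)*169 = -3 + 169/4 = 157/4 ≈ 39.250)
157*M + 63 = 157*(157/4) + 63 = 24649/4 + 63 = 24901/4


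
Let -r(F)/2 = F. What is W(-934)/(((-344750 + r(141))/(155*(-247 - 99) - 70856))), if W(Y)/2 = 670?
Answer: 20851405/43129 ≈ 483.47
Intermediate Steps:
r(F) = -2*F
W(Y) = 1340 (W(Y) = 2*670 = 1340)
W(-934)/(((-344750 + r(141))/(155*(-247 - 99) - 70856))) = 1340/(((-344750 - 2*141)/(155*(-247 - 99) - 70856))) = 1340/(((-344750 - 282)/(155*(-346) - 70856))) = 1340/((-345032/(-53630 - 70856))) = 1340/((-345032/(-124486))) = 1340/((-345032*(-1/124486))) = 1340/(172516/62243) = 1340*(62243/172516) = 20851405/43129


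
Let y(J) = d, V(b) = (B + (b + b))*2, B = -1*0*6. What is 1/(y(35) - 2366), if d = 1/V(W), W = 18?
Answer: -72/170351 ≈ -0.00042266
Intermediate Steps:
B = 0 (B = 0*6 = 0)
V(b) = 4*b (V(b) = (0 + (b + b))*2 = (0 + 2*b)*2 = (2*b)*2 = 4*b)
d = 1/72 (d = 1/(4*18) = 1/72 ≈ 0.013889)
y(J) = 1/72
1/(y(35) - 2366) = 1/(1/72 - 2366) = 1/(-170351/72) = -72/170351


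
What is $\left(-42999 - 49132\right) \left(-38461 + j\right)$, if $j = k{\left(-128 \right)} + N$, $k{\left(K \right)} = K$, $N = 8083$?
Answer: $2810548286$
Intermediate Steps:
$j = 7955$ ($j = -128 + 8083 = 7955$)
$\left(-42999 - 49132\right) \left(-38461 + j\right) = \left(-42999 - 49132\right) \left(-38461 + 7955\right) = \left(-92131\right) \left(-30506\right) = 2810548286$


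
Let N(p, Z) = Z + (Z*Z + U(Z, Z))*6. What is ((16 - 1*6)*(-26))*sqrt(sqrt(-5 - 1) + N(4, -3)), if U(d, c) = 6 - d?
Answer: -260*sqrt(105 + I*sqrt(6)) ≈ -2664.4 - 31.074*I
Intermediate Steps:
N(p, Z) = 36 - 5*Z + 6*Z**2 (N(p, Z) = Z + (Z*Z + (6 - Z))*6 = Z + (Z**2 + (6 - Z))*6 = Z + (6 + Z**2 - Z)*6 = Z + (36 - 6*Z + 6*Z**2) = 36 - 5*Z + 6*Z**2)
((16 - 1*6)*(-26))*sqrt(sqrt(-5 - 1) + N(4, -3)) = ((16 - 1*6)*(-26))*sqrt(sqrt(-5 - 1) + (36 - 5*(-3) + 6*(-3)**2)) = ((16 - 6)*(-26))*sqrt(sqrt(-6) + (36 + 15 + 6*9)) = (10*(-26))*sqrt(I*sqrt(6) + (36 + 15 + 54)) = -260*sqrt(I*sqrt(6) + 105) = -260*sqrt(105 + I*sqrt(6))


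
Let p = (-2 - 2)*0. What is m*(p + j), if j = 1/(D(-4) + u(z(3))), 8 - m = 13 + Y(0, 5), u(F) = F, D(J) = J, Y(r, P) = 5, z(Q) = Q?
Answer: 10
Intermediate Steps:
p = 0 (p = -4*0 = 0)
m = -10 (m = 8 - (13 + 5) = 8 - 1*18 = 8 - 18 = -10)
j = -1 (j = 1/(-4 + 3) = 1/(-1) = -1)
m*(p + j) = -10*(0 - 1) = -10*(-1) = 10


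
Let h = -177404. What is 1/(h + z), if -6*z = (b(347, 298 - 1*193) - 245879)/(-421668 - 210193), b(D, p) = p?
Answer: -1895583/336284129419 ≈ -5.6369e-6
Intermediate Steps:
z = -122887/1895583 (z = -((298 - 1*193) - 245879)/(6*(-421668 - 210193)) = -((298 - 193) - 245879)/(6*(-631861)) = -(105 - 245879)*(-1)/(6*631861) = -(-122887)*(-1)/(3*631861) = -1/6*245774/631861 = -122887/1895583 ≈ -0.064828)
1/(h + z) = 1/(-177404 - 122887/1895583) = 1/(-336284129419/1895583) = -1895583/336284129419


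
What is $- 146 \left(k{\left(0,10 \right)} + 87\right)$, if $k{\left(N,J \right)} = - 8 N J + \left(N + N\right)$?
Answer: $-12702$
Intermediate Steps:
$k{\left(N,J \right)} = 2 N - 8 J N$ ($k{\left(N,J \right)} = - 8 J N + 2 N = 2 N - 8 J N$)
$- 146 \left(k{\left(0,10 \right)} + 87\right) = - 146 \left(2 \cdot 0 \left(1 - 40\right) + 87\right) = - 146 \left(2 \cdot 0 \left(-39\right) + 87\right) = - 146 \left(0 + 87\right) = \left(-146\right) 87 = -12702$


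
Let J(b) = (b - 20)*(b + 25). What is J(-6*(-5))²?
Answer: 302500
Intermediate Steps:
J(b) = (-20 + b)*(25 + b)
J(-6*(-5))² = (-500 + (-6*(-5))² + 5*(-6*(-5)))² = (-500 + 30² + 5*30)² = (-500 + 900 + 150)² = 550² = 302500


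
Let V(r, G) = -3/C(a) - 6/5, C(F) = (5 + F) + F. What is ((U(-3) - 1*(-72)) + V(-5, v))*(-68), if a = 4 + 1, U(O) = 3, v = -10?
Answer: -25024/5 ≈ -5004.8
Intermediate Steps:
a = 5
C(F) = 5 + 2*F
V(r, G) = -7/5 (V(r, G) = -3/(5 + 2*5) - 6/5 = -3/(5 + 10) - 6*⅕ = -3/15 - 6/5 = -3*1/15 - 6/5 = -⅕ - 6/5 = -7/5)
((U(-3) - 1*(-72)) + V(-5, v))*(-68) = ((3 - 1*(-72)) - 7/5)*(-68) = ((3 + 72) - 7/5)*(-68) = (75 - 7/5)*(-68) = (368/5)*(-68) = -25024/5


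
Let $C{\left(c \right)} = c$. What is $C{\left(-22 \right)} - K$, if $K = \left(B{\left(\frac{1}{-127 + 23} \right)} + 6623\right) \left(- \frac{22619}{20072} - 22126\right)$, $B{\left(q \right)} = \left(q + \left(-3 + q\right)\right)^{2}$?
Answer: $\frac{7964791189361395}{54274688} \approx 1.4675 \cdot 10^{8}$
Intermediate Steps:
$B{\left(q \right)} = \left(-3 + 2 q\right)^{2}$
$K = - \frac{7964792383404531}{54274688}$ ($K = \left(\left(-3 + \frac{2}{-127 + 23}\right)^{2} + 6623\right) \left(- \frac{22619}{20072} - 22126\right) = \left(\left(-3 + \frac{2}{-104}\right)^{2} + 6623\right) \left(\left(-22619\right) \frac{1}{20072} - 22126\right) = \left(\left(-3 + 2 \left(- \frac{1}{104}\right)\right)^{2} + 6623\right) \left(- \frac{22619}{20072} - 22126\right) = \left(\left(-3 - \frac{1}{52}\right)^{2} + 6623\right) \left(- \frac{444135691}{20072}\right) = \left(\left(- \frac{157}{52}\right)^{2} + 6623\right) \left(- \frac{444135691}{20072}\right) = \left(\frac{24649}{2704} + 6623\right) \left(- \frac{444135691}{20072}\right) = \frac{17933241}{2704} \left(- \frac{444135691}{20072}\right) = - \frac{7964792383404531}{54274688} \approx -1.4675 \cdot 10^{8}$)
$C{\left(-22 \right)} - K = -22 - - \frac{7964792383404531}{54274688} = -22 + \frac{7964792383404531}{54274688} = \frac{7964791189361395}{54274688}$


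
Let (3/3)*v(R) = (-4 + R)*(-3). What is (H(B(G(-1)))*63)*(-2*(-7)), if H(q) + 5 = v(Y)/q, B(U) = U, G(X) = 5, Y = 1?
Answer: -14112/5 ≈ -2822.4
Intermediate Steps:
v(R) = 12 - 3*R (v(R) = (-4 + R)*(-3) = 12 - 3*R)
H(q) = -5 + 9/q (H(q) = -5 + (12 - 3*1)/q = -5 + (12 - 3)/q = -5 + 9/q)
(H(B(G(-1)))*63)*(-2*(-7)) = ((-5 + 9/5)*63)*(-2*(-7)) = ((-5 + 9*(⅕))*63)*14 = ((-5 + 9/5)*63)*14 = -16/5*63*14 = -1008/5*14 = -14112/5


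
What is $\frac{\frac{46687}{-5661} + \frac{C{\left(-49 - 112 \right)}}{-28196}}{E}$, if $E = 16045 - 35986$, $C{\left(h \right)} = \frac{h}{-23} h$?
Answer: $\frac{187143815}{454704812028} \approx 0.00041157$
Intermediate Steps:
$C{\left(h \right)} = - \frac{h^{2}}{23}$ ($C{\left(h \right)} = h \left(- \frac{1}{23}\right) h = - \frac{h}{23} h = - \frac{h^{2}}{23}$)
$E = -19941$
$\frac{\frac{46687}{-5661} + \frac{C{\left(-49 - 112 \right)}}{-28196}}{E} = \frac{\frac{46687}{-5661} + \frac{\left(- \frac{1}{23}\right) \left(-49 - 112\right)^{2}}{-28196}}{-19941} = \left(46687 \left(- \frac{1}{5661}\right) + - \frac{\left(-49 - 112\right)^{2}}{23} \left(- \frac{1}{28196}\right)\right) \left(- \frac{1}{19941}\right) = \left(- \frac{46687}{5661} + - \frac{\left(-161\right)^{2}}{23} \left(- \frac{1}{28196}\right)\right) \left(- \frac{1}{19941}\right) = \left(- \frac{46687}{5661} + \left(- \frac{1}{23}\right) 25921 \left(- \frac{1}{28196}\right)\right) \left(- \frac{1}{19941}\right) = \left(- \frac{46687}{5661} - - \frac{161}{4028}\right) \left(- \frac{1}{19941}\right) = \left(- \frac{46687}{5661} + \frac{161}{4028}\right) \left(- \frac{1}{19941}\right) = \left(- \frac{187143815}{22802508}\right) \left(- \frac{1}{19941}\right) = \frac{187143815}{454704812028}$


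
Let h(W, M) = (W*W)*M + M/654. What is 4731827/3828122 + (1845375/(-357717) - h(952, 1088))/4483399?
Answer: -146354796264888194976665/669205094474068939734 ≈ -218.70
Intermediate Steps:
h(W, M) = M/654 + M*W**2 (h(W, M) = W**2*M + M*(1/654) = M*W**2 + M/654 = M/654 + M*W**2)
4731827/3828122 + (1845375/(-357717) - h(952, 1088))/4483399 = 4731827/3828122 + (1845375/(-357717) - 1088*(1/654 + 952**2))/4483399 = 4731827*(1/3828122) + (1845375*(-1/357717) - 1088*(1/654 + 906304))*(1/4483399) = 4731827/3828122 + (-615125/119239 - 1088*592722817/654)*(1/4483399) = 4731827/3828122 + (-615125/119239 - 1*322441212448/327)*(1/4483399) = 4731827/3828122 + (-615125/119239 - 322441212448/327)*(1/4483399) = 4731827/3828122 - 38447567932232947/38991153*1/4483399 = 4731827/3828122 - 38447567932232947/174812896369047 = -146354796264888194976665/669205094474068939734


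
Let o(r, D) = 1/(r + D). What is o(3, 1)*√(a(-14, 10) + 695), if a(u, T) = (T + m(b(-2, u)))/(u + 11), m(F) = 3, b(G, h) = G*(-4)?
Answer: √1554/6 ≈ 6.5701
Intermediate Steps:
b(G, h) = -4*G
a(u, T) = (3 + T)/(11 + u) (a(u, T) = (T + 3)/(u + 11) = (3 + T)/(11 + u))
o(r, D) = 1/(D + r)
o(3, 1)*√(a(-14, 10) + 695) = √((3 + 10)/(11 - 14) + 695)/(1 + 3) = √(13/(-3) + 695)/4 = √(-⅓*13 + 695)/4 = √(-13/3 + 695)/4 = √(2072/3)/4 = (2*√1554/3)/4 = √1554/6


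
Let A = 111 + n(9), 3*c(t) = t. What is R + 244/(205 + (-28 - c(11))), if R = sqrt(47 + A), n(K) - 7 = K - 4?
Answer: 183/130 + sqrt(170) ≈ 14.446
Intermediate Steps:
c(t) = t/3
n(K) = 3 + K (n(K) = 7 + (K - 4) = 7 + (-4 + K) = 3 + K)
A = 123 (A = 111 + (3 + 9) = 111 + 12 = 123)
R = sqrt(170) (R = sqrt(47 + 123) = sqrt(170) ≈ 13.038)
R + 244/(205 + (-28 - c(11))) = sqrt(170) + 244/(205 + (-28 - 11/3)) = sqrt(170) + 244/(205 - 95/3) = sqrt(170) + 244/(520/3) = sqrt(170) + (3/520)*244 = sqrt(170) + 183/130 = 183/130 + sqrt(170)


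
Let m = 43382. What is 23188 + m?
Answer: 66570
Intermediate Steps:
23188 + m = 23188 + 43382 = 66570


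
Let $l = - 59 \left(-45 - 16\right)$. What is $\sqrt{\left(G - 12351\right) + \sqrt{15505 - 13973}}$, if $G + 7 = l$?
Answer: $\sqrt{-8759 + 2 \sqrt{383}} \approx 93.38 i$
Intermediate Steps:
$l = 3599$ ($l = \left(-59\right) \left(-61\right) = 3599$)
$G = 3592$ ($G = -7 + 3599 = 3592$)
$\sqrt{\left(G - 12351\right) + \sqrt{15505 - 13973}} = \sqrt{\left(3592 - 12351\right) + \sqrt{15505 - 13973}} = \sqrt{-8759 + \sqrt{1532}} = \sqrt{-8759 + 2 \sqrt{383}}$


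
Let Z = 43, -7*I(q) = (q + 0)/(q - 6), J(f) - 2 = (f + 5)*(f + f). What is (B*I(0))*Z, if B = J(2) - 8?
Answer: 0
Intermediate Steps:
J(f) = 2 + 2*f*(5 + f) (J(f) = 2 + (f + 5)*(f + f) = 2 + (5 + f)*(2*f) = 2 + 2*f*(5 + f))
B = 22 (B = (2 + 2*2² + 10*2) - 8 = (2 + 2*4 + 20) - 8 = (2 + 8 + 20) - 8 = 30 - 8 = 22)
I(q) = -q/(7*(-6 + q)) (I(q) = -(q + 0)/(7*(q - 6)) = -q/(7*(-6 + q)))
(B*I(0))*Z = (22*(-1*0/(-42 + 7*0)))*43 = (22*(-1*0/(-42 + 0)))*43 = (22*(-1*0/(-42)))*43 = (22*(-1*0*(-1/42)))*43 = (22*0)*43 = 0*43 = 0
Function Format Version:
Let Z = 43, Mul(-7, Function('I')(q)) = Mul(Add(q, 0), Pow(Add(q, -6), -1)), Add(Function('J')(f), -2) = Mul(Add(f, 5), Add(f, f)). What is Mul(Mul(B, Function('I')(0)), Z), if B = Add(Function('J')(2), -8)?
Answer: 0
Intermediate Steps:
Function('J')(f) = Add(2, Mul(2, f, Add(5, f))) (Function('J')(f) = Add(2, Mul(Add(f, 5), Add(f, f))) = Add(2, Mul(Add(5, f), Mul(2, f))) = Add(2, Mul(2, f, Add(5, f))))
B = 22 (B = Add(Add(2, Mul(2, Pow(2, 2)), Mul(10, 2)), -8) = Add(Add(2, Mul(2, 4), 20), -8) = Add(Add(2, 8, 20), -8) = Add(30, -8) = 22)
Function('I')(q) = Mul(Rational(-1, 7), q, Pow(Add(-6, q), -1)) (Function('I')(q) = Mul(Rational(-1, 7), Mul(Add(q, 0), Pow(Add(q, -6), -1))) = Mul(Rational(-1, 7), Mul(q, Pow(Add(-6, q), -1))) = Mul(Rational(-1, 7), q, Pow(Add(-6, q), -1)))
Mul(Mul(B, Function('I')(0)), Z) = Mul(Mul(22, Mul(-1, 0, Pow(Add(-42, Mul(7, 0)), -1))), 43) = Mul(Mul(22, Mul(-1, 0, Pow(Add(-42, 0), -1))), 43) = Mul(Mul(22, Mul(-1, 0, Pow(-42, -1))), 43) = Mul(Mul(22, Mul(-1, 0, Rational(-1, 42))), 43) = Mul(Mul(22, 0), 43) = Mul(0, 43) = 0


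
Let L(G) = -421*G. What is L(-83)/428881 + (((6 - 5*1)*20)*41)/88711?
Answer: 5174679/57041173 ≈ 0.090718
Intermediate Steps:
L(-83)/428881 + (((6 - 5*1)*20)*41)/88711 = -421*(-83)/428881 + (((6 - 5*1)*20)*41)/88711 = 34943*(1/428881) + (((6 - 5)*20)*41)*(1/88711) = 34943/428881 + ((1*20)*41)*(1/88711) = 34943/428881 + (20*41)*(1/88711) = 34943/428881 + 820*(1/88711) = 34943/428881 + 820/88711 = 5174679/57041173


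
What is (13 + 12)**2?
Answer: 625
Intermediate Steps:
(13 + 12)**2 = 25**2 = 625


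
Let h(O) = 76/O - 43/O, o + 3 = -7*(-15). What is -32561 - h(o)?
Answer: -1107085/34 ≈ -32561.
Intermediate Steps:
o = 102 (o = -3 - 7*(-15) = -3 + 105 = 102)
h(O) = 33/O
-32561 - h(o) = -32561 - 33/102 = -32561 - 1*11/34 = -32561 - 11/34 = -1107085/34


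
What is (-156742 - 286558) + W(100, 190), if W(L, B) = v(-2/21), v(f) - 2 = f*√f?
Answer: -443298 - 2*I*√42/441 ≈ -4.433e+5 - 0.029391*I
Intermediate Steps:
v(f) = 2 + f^(3/2) (v(f) = 2 + f*√f = 2 + f^(3/2))
W(L, B) = 2 - 2*I*√42/441 (W(L, B) = 2 + (-2/21)^(3/2) = 2 - 2*I*√42/441)
(-156742 - 286558) + W(100, 190) = (-156742 - 286558) + (2 - 2*I*√42/441) = -443300 + (2 - 2*I*√42/441) = -443298 - 2*I*√42/441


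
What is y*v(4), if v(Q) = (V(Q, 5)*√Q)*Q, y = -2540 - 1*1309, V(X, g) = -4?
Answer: 123168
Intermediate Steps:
y = -3849 (y = -2540 - 1309 = -3849)
v(Q) = -4*Q^(3/2) (v(Q) = (-4*√Q)*Q = -4*Q^(3/2))
y*v(4) = -(-15396)*4^(3/2) = -(-15396)*8 = -3849*(-32) = 123168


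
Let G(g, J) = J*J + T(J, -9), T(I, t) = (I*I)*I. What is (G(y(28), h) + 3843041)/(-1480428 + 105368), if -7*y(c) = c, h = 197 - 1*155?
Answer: -3918893/1375060 ≈ -2.8500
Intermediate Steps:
h = 42 (h = 197 - 155 = 42)
T(I, t) = I³ (T(I, t) = I²*I = I³)
y(c) = -c/7
G(g, J) = J² + J³ (G(g, J) = J*J + J³ = J² + J³)
(G(y(28), h) + 3843041)/(-1480428 + 105368) = (42²*(1 + 42) + 3843041)/(-1480428 + 105368) = (1764*43 + 3843041)/(-1375060) = (75852 + 3843041)*(-1/1375060) = 3918893*(-1/1375060) = -3918893/1375060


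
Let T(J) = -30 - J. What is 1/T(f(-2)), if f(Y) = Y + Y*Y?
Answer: -1/32 ≈ -0.031250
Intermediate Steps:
f(Y) = Y + Y**2
1/T(f(-2)) = 1/(-30 - (-2)*(1 - 2)) = 1/(-30 - (-2)*(-1)) = 1/(-30 - 1*2) = 1/(-30 - 2) = 1/(-32) = -1/32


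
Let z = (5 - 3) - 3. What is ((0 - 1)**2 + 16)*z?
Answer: -17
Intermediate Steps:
z = -1 (z = 2 - 3 = -1)
((0 - 1)**2 + 16)*z = ((0 - 1)**2 + 16)*(-1) = ((-1)**2 + 16)*(-1) = (1 + 16)*(-1) = 17*(-1) = -17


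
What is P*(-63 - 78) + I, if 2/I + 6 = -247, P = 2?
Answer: -71348/253 ≈ -282.01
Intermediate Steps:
I = -2/253 (I = 2/(-6 - 247) = 2/(-253) = 2*(-1/253) = -2/253 ≈ -0.0079051)
P*(-63 - 78) + I = 2*(-63 - 78) - 2/253 = 2*(-141) - 2/253 = -282 - 2/253 = -71348/253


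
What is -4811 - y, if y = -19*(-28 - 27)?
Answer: -5856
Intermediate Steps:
y = 1045 (y = -19*(-55) = 1045)
-4811 - y = -4811 - 1*1045 = -4811 - 1045 = -5856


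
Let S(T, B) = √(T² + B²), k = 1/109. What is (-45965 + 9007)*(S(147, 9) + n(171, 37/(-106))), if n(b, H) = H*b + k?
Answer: 12741954223/5777 - 110874*√2410 ≈ -3.2374e+6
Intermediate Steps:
k = 1/109 ≈ 0.0091743
n(b, H) = 1/109 + H*b (n(b, H) = H*b + 1/109 = 1/109 + H*b)
S(T, B) = √(B² + T²)
(-45965 + 9007)*(S(147, 9) + n(171, 37/(-106))) = (-45965 + 9007)*(√(9² + 147²) + (1/109 + (37/(-106))*171)) = -36958*(√(81 + 21609) + (1/109 + (37*(-1/106))*171)) = -36958*(√21690 + (1/109 - 37/106*171)) = -36958*(3*√2410 + (1/109 - 6327/106)) = -36958*(3*√2410 - 689537/11554) = -36958*(-689537/11554 + 3*√2410) = 12741954223/5777 - 110874*√2410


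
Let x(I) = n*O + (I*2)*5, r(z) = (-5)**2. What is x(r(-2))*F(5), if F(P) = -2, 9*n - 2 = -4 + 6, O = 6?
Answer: -1516/3 ≈ -505.33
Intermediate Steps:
r(z) = 25
n = 4/9 (n = 2/9 + (-4 + 6)/9 = 2/9 + (1/9)*2 = 2/9 + 2/9 = 4/9 ≈ 0.44444)
x(I) = 8/3 + 10*I (x(I) = (4/9)*6 + (I*2)*5 = 8/3 + (2*I)*5 = 8/3 + 10*I)
x(r(-2))*F(5) = (8/3 + 10*25)*(-2) = (8/3 + 250)*(-2) = (758/3)*(-2) = -1516/3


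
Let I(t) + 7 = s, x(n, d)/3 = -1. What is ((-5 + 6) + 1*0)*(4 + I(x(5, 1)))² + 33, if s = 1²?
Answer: 37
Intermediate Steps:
x(n, d) = -3 (x(n, d) = 3*(-1) = -3)
s = 1
I(t) = -6 (I(t) = -7 + 1 = -6)
((-5 + 6) + 1*0)*(4 + I(x(5, 1)))² + 33 = ((-5 + 6) + 1*0)*(4 - 6)² + 33 = (1 + 0)*(-2)² + 33 = 1*4 + 33 = 4 + 33 = 37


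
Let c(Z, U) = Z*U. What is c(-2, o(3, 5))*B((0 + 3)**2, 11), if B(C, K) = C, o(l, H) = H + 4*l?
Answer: -306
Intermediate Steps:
c(Z, U) = U*Z
c(-2, o(3, 5))*B((0 + 3)**2, 11) = ((5 + 4*3)*(-2))*(0 + 3)**2 = ((5 + 12)*(-2))*3**2 = (17*(-2))*9 = -34*9 = -306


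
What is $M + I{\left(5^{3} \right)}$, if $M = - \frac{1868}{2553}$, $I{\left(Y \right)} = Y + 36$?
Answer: $\frac{409165}{2553} \approx 160.27$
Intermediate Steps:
$I{\left(Y \right)} = 36 + Y$
$M = - \frac{1868}{2553}$ ($M = \left(-1868\right) \frac{1}{2553} = - \frac{1868}{2553} \approx -0.73169$)
$M + I{\left(5^{3} \right)} = - \frac{1868}{2553} + \left(36 + 5^{3}\right) = - \frac{1868}{2553} + \left(36 + 125\right) = - \frac{1868}{2553} + 161 = \frac{409165}{2553}$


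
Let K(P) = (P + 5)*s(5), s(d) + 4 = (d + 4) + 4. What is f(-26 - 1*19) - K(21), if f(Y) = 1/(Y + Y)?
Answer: -21061/90 ≈ -234.01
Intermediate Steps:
f(Y) = 1/(2*Y)
s(d) = 4 + d (s(d) = -4 + ((d + 4) + 4) = -4 + ((4 + d) + 4) = -4 + (8 + d) = 4 + d)
K(P) = 45 + 9*P (K(P) = (P + 5)*(4 + 5) = (5 + P)*9 = 45 + 9*P)
f(-26 - 1*19) - K(21) = 1/(2*(-26 - 1*19)) - (45 + 9*21) = 1/(2*(-26 - 19)) - (45 + 189) = (½)/(-45) - 1*234 = (½)*(-1/45) - 234 = -1/90 - 234 = -21061/90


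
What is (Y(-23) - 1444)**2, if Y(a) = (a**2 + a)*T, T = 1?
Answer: 879844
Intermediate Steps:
Y(a) = a + a**2 (Y(a) = (a**2 + a)*1 = (a + a**2)*1 = a + a**2)
(Y(-23) - 1444)**2 = (-23*(1 - 23) - 1444)**2 = (-23*(-22) - 1444)**2 = (506 - 1444)**2 = (-938)**2 = 879844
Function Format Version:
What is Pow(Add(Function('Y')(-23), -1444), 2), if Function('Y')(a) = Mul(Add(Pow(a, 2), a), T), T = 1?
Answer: 879844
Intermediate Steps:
Function('Y')(a) = Add(a, Pow(a, 2)) (Function('Y')(a) = Mul(Add(Pow(a, 2), a), 1) = Mul(Add(a, Pow(a, 2)), 1) = Add(a, Pow(a, 2)))
Pow(Add(Function('Y')(-23), -1444), 2) = Pow(Add(Mul(-23, Add(1, -23)), -1444), 2) = Pow(Add(Mul(-23, -22), -1444), 2) = Pow(Add(506, -1444), 2) = Pow(-938, 2) = 879844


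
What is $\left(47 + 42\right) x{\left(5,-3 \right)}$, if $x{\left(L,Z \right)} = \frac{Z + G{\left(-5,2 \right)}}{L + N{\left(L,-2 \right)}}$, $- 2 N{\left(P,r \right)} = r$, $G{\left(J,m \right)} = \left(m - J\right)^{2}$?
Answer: $\frac{2047}{3} \approx 682.33$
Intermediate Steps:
$N{\left(P,r \right)} = - \frac{r}{2}$
$x{\left(L,Z \right)} = \frac{49 + Z}{1 + L}$ ($x{\left(L,Z \right)} = \frac{Z + \left(-5 - 2\right)^{2}}{L - -1} = \frac{Z + \left(-5 - 2\right)^{2}}{L + 1} = \frac{Z + \left(-7\right)^{2}}{1 + L} = \frac{Z + 49}{1 + L} = \frac{49 + Z}{1 + L}$)
$\left(47 + 42\right) x{\left(5,-3 \right)} = \left(47 + 42\right) \frac{49 - 3}{1 + 5} = 89 \cdot \frac{1}{6} \cdot 46 = 89 \cdot \frac{23}{3} = \frac{2047}{3}$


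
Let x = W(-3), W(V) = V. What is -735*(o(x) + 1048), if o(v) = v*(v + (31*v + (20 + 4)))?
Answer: -929040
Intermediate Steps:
x = -3
o(v) = v*(24 + 32*v) (o(v) = v*(v + (31*v + 24)) = v*(v + (24 + 31*v)) = v*(24 + 32*v))
-735*(o(x) + 1048) = -735*(8*(-3)*(3 + 4*(-3)) + 1048) = -735*(8*(-3)*(3 - 12) + 1048) = -735*(8*(-3)*(-9) + 1048) = -735*(216 + 1048) = -735*1264 = -929040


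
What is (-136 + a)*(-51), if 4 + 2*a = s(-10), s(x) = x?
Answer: 7293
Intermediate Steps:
a = -7 (a = -2 + (1/2)*(-10) = -2 - 5 = -7)
(-136 + a)*(-51) = (-136 - 7)*(-51) = -143*(-51) = 7293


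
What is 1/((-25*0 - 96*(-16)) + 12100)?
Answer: 1/13636 ≈ 7.3335e-5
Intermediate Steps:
1/((-25*0 - 96*(-16)) + 12100) = 1/((0 + 1536) + 12100) = 1/(1536 + 12100) = 1/13636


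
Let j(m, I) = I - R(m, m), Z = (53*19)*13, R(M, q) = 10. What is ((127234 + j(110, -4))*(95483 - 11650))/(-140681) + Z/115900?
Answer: -65057832056791/858154100 ≈ -75811.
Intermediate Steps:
Z = 13091 (Z = 1007*13 = 13091)
j(m, I) = -10 + I (j(m, I) = I - 1*10 = I - 10 = -10 + I)
((127234 + j(110, -4))*(95483 - 11650))/(-140681) + Z/115900 = ((127234 + (-10 - 4))*(95483 - 11650))/(-140681) + 13091/115900 = ((127234 - 14)*83833)*(-1/140681) + 13091*(1/115900) = (127220*83833)*(-1/140681) + 689/6100 = 10665234260*(-1/140681) + 689/6100 = -10665234260/140681 + 689/6100 = -65057832056791/858154100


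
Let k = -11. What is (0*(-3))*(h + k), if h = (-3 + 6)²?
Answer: 0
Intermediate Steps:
h = 9 (h = 3² = 9)
(0*(-3))*(h + k) = (0*(-3))*(9 - 11) = 0*(-2) = 0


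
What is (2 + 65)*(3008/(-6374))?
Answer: -100768/3187 ≈ -31.618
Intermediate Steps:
(2 + 65)*(3008/(-6374)) = 67*(3008*(-1/6374)) = 67*(-1504/3187) = -100768/3187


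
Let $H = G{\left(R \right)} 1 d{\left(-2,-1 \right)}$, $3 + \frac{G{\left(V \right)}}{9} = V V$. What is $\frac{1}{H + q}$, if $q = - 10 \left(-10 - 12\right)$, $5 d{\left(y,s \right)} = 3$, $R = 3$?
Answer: $\frac{5}{1262} \approx 0.003962$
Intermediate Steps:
$d{\left(y,s \right)} = \frac{3}{5}$ ($d{\left(y,s \right)} = \frac{1}{5} \cdot 3 = \frac{3}{5}$)
$G{\left(V \right)} = -27 + 9 V^{2}$ ($G{\left(V \right)} = -27 + 9 V V = -27 + 9 V^{2}$)
$q = 220$ ($q = \left(-10\right) \left(-22\right) = 220$)
$H = \frac{162}{5}$ ($H = \left(-27 + 9 \cdot 3^{2}\right) 1 \cdot \frac{3}{5} = \left(-27 + 9 \cdot 9\right) 1 \cdot \frac{3}{5} = \left(-27 + 81\right) 1 \cdot \frac{3}{5} = 54 \cdot 1 \cdot \frac{3}{5} = 54 \cdot \frac{3}{5} = \frac{162}{5} \approx 32.4$)
$\frac{1}{H + q} = \frac{1}{\frac{162}{5} + 220} = \frac{1}{\frac{1262}{5}} = \frac{5}{1262}$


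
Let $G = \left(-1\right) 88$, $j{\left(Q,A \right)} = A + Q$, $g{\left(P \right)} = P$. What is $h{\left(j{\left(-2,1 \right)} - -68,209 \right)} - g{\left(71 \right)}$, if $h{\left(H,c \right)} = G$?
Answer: $-159$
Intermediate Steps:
$G = -88$
$h{\left(H,c \right)} = -88$
$h{\left(j{\left(-2,1 \right)} - -68,209 \right)} - g{\left(71 \right)} = -88 - 71 = -159$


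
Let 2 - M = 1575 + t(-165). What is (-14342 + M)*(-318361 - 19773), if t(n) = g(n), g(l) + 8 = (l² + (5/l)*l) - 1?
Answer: 14585748224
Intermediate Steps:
g(l) = -4 + l² (g(l) = -8 + ((l² + (5/l)*l) - 1) = -8 + ((l² + 5) - 1) = -8 + ((5 + l²) - 1) = -8 + (4 + l²) = -4 + l²)
t(n) = -4 + n²
M = -28794 (M = 2 - (1575 + (-4 + (-165)²)) = 2 - (1575 + (-4 + 27225)) = 2 - (1575 + 27221) = 2 - 1*28796 = 2 - 28796 = -28794)
(-14342 + M)*(-318361 - 19773) = (-14342 - 28794)*(-318361 - 19773) = -43136*(-338134) = 14585748224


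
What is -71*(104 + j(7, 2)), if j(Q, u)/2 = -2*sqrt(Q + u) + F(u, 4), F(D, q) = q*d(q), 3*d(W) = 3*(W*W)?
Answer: -15620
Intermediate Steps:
d(W) = W**2 (d(W) = (3*(W*W))/3 = (3*W**2)/3 = W**2)
F(D, q) = q**3 (F(D, q) = q*q**2 = q**3)
j(Q, u) = 128 - 4*sqrt(Q + u) (j(Q, u) = 2*(-2*sqrt(Q + u) + 4**3) = 2*(-2*sqrt(Q + u) + 64) = 2*(64 - 2*sqrt(Q + u)) = 128 - 4*sqrt(Q + u))
-71*(104 + j(7, 2)) = -71*(104 + (128 - 4*sqrt(7 + 2))) = -71*(104 + (128 - 4*sqrt(9))) = -71*(104 + (128 - 4*3)) = -71*(104 + (128 - 12)) = -71*(104 + 116) = -71*220 = -15620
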